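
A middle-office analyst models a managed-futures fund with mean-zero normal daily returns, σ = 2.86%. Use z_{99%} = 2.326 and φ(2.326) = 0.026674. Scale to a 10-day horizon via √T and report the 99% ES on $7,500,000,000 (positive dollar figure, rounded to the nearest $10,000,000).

σ_{10d} = 2.86% × √10 = 9.044%.
ES multiplier = φ(z)/(1−α) = 0.026674/0.01 = 2.667.
ES = 9.044% × 2.667 = 24.120%; on $7,500,000,000: $1,809,000,000.

$1,810,000,000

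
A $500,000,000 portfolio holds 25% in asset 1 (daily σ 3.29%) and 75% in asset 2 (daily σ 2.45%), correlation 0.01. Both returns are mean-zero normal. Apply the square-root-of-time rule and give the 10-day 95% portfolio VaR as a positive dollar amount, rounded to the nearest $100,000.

σ_p = √(0.25²·3.29² + 0.75²·2.45² + 2·0.01·0.25·0.75·3.29·2.45) = 2.021%.
σ_{10d} = 2.021% × √10 = 6.391%.
z(95%) = 1.645.
VaR = 1.645 × 6.391% = 10.513%; on $500,000,000 that is $52,565,000.

$52,600,000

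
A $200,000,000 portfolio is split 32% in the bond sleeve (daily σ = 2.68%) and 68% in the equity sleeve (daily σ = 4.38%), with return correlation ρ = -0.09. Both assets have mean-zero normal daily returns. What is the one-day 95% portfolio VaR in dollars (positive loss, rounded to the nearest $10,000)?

$9,950,000

σ_p² = 0.32²·2.68² + 0.68²·4.38² + 2·-0.09·0.32·0.68·2.68·4.38 = 9.1466 (%²).
σ_p = √9.1466 = 3.024%.
At 95%, z = 1.645.
VaR = 1.645 × 3.024% = 4.974%; on $200,000,000 that is $9,948,000.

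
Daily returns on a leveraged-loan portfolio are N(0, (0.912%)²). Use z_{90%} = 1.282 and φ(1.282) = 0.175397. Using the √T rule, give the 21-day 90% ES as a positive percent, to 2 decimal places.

σ_{21d} = 0.912% × √21 = 4.179%.
ES multiplier = φ(z)/(1−α) = 0.175397/0.1 = 1.754.
ES = 4.179% × 1.754 = 7.330%.

7.33%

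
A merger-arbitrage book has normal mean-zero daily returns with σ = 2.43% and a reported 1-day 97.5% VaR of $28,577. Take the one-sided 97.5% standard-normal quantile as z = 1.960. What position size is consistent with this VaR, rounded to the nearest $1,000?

$600,000

VaR as a fraction of value: z·σ = 1.960 × 2.43% = 4.7628%.
Position = $28,577 / 0.047628 = $600,004.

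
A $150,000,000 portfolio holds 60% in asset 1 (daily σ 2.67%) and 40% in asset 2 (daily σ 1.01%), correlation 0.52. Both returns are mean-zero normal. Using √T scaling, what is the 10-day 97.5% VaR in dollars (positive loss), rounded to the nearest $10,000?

$17,150,000

σ_p = √(0.6²·2.67² + 0.4²·1.01² + 2·0.52·0.6·0.4·2.67·1.01) = 1.845%.
σ_{10d} = 1.845% × √10 = 5.834%.
z(97.5%) = 1.960.
VaR = 1.960 × 5.834% = 11.435%; on $150,000,000 that is $17,152,500.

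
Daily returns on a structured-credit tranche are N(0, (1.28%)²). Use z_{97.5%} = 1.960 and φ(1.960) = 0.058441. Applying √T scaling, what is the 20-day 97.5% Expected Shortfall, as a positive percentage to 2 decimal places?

13.38%

σ_{20d} = 1.28% × √20 = 5.724%.
ES multiplier = φ(z)/(1−α) = 0.058441/0.025 = 2.338.
ES = 5.724% × 2.338 = 13.383%.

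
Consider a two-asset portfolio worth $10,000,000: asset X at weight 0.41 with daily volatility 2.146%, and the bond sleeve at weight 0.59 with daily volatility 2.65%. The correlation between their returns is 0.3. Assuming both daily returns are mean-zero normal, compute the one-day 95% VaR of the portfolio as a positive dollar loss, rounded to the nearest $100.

σ_p² = 0.41²·2.146² + 0.59²·2.65² + 2·0.3·0.41·0.59·2.146·2.65 = 4.0441 (%²).
σ_p = √4.0441 = 2.011%.
At 95%, z = 1.645.
VaR = 1.645 × 2.011% = 3.308%; on $10,000,000 that is $330,800.

$330,800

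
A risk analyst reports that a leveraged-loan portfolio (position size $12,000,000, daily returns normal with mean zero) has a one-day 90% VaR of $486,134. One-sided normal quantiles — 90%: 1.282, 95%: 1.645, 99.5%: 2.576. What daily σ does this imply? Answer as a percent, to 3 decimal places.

VaR as a fraction: $486,134 / $12,000,000 = 4.051%.
σ = VaR / z = 4.051% / 1.282 = 3.160%.

3.160%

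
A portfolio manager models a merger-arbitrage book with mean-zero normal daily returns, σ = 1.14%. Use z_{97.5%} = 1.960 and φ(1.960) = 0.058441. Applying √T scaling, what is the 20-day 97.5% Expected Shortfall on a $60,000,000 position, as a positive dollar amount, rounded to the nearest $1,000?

σ_{20d} = 1.14% × √20 = 5.098%.
ES multiplier = φ(z)/(1−α) = 0.058441/0.025 = 2.338.
ES = 5.098% × 2.338 = 11.919%; on $60,000,000: $7,151,400.

$7,151,000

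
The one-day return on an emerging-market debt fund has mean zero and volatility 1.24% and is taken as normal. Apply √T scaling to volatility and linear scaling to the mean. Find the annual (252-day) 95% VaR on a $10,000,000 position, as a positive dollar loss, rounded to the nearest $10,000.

At 95%, z = 1.645.
σ_{252d} = 1.24% × √252 = 19.684%.
VaR = 1.645 × 19.684% = 32.380%.
On $10,000,000: 0.32380 × $10,000,000 = $3,238,000.

$3,240,000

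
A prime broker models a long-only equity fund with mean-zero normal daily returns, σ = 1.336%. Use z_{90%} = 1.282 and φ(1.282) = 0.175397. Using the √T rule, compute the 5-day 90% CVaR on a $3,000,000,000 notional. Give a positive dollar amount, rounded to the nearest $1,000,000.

$157,000,000

σ_{5d} = 1.336% × √5 = 2.987%.
ES multiplier = φ(z)/(1−α) = 0.175397/0.1 = 1.754.
ES = 2.987% × 1.754 = 5.239%; on $3,000,000,000: $157,170,000.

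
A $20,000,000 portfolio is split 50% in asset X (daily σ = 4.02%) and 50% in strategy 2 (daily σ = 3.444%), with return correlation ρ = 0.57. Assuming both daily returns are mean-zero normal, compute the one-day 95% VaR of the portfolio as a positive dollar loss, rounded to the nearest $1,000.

$1,089,000

σ_p² = 0.5²·4.02² + 0.5²·3.444² + 2·0.57·0.5·0.5·4.02·3.444 = 10.9512 (%²).
σ_p = √10.9512 = 3.309%.
At 95%, z = 1.645.
VaR = 1.645 × 3.309% = 5.443%; on $20,000,000 that is $1,088,600.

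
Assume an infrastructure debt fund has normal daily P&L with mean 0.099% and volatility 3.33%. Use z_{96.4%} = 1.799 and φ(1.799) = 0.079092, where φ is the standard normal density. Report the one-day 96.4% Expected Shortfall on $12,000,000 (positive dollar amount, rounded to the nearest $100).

$866,000

Tail multiplier: φ(z)/(1−α) = 0.079092 / 0.036 = 2.197.
ES = −(0.099%) + 3.33% × 2.197 = 7.217%.
On $12,000,000: 0.07217 × $12,000,000 = $866,040.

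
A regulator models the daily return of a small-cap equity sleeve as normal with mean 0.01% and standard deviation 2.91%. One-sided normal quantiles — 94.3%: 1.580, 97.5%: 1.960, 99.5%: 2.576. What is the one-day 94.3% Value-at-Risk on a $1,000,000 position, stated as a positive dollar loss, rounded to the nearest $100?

VaR = −μ + z·σ = −(0.01%) + 1.580 × 2.91% = 4.588%.
On $1,000,000: 0.04588 × $1,000,000 = $45,880.

$45,900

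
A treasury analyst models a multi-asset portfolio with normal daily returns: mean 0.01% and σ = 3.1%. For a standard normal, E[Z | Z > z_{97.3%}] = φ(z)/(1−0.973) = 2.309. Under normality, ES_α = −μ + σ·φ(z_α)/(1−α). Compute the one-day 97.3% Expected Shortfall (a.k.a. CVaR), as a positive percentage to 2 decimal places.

ES = −(0.01%) + 3.1% × 2.309 = 7.148%.

7.15%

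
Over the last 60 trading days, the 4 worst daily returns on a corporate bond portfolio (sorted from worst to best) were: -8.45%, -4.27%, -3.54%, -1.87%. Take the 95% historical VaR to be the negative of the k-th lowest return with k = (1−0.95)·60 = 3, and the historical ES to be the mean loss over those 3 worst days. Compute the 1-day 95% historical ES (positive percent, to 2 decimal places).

The 3 worst returns sum to -16.26%.
ES = −(-16.26%) / 3 = 5.42%.

5.42%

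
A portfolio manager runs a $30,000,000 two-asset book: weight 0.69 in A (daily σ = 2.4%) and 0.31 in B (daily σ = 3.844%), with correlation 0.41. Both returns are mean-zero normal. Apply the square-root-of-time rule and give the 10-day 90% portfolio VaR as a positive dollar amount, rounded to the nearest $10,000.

$2,920,000

σ_p = √(0.69²·2.4² + 0.31²·3.844² + 2·0.41·0.69·0.31·2.4·3.844) = 2.404%.
σ_{10d} = 2.404% × √10 = 7.602%.
z(90%) = 1.282.
VaR = 1.282 × 7.602% = 9.746%; on $30,000,000 that is $2,923,800.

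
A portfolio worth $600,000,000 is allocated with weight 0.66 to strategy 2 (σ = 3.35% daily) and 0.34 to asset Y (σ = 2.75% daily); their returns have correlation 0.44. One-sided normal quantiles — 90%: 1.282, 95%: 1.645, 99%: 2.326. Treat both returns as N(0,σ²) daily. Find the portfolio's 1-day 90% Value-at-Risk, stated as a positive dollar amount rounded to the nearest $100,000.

$21,200,000

σ_p² = 0.66²·3.35² + 0.34²·2.75² + 2·0.44·0.66·0.34·3.35·2.75 = 7.5820 (%²).
σ_p = √7.5820 = 2.754%.
VaR = 1.282 × 2.754% = 3.531%; on $600,000,000 that is $21,186,000.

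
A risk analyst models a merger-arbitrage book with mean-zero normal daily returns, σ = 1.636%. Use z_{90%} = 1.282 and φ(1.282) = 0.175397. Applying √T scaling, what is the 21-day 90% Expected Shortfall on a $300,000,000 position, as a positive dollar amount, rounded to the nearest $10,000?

σ_{21d} = 1.636% × √21 = 7.497%.
ES multiplier = φ(z)/(1−α) = 0.175397/0.1 = 1.754.
ES = 7.497% × 1.754 = 13.150%; on $300,000,000: $39,450,000.

$39,450,000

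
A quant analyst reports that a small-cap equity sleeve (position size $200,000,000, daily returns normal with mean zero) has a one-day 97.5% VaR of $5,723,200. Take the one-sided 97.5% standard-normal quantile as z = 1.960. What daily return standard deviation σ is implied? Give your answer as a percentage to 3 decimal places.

VaR as a fraction: $5,723,200 / $200,000,000 = 2.862%.
σ = VaR / z = 2.862% / 1.960 = 1.460%.

1.460%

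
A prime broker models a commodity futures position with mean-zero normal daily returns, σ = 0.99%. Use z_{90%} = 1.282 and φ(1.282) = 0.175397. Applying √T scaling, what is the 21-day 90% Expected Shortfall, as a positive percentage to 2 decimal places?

σ_{21d} = 0.99% × √21 = 4.537%.
ES multiplier = φ(z)/(1−α) = 0.175397/0.1 = 1.754.
ES = 4.537% × 1.754 = 7.958%.

7.96%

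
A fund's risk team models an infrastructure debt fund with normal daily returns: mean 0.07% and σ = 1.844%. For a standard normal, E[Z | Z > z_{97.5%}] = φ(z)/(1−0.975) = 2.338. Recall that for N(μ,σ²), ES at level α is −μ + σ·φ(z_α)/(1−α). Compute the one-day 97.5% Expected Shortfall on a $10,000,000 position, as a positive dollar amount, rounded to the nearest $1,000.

$424,000

ES = −(0.07%) + 1.844% × 2.338 = 4.241%.
On $10,000,000: 0.04241 × $10,000,000 = $424,100.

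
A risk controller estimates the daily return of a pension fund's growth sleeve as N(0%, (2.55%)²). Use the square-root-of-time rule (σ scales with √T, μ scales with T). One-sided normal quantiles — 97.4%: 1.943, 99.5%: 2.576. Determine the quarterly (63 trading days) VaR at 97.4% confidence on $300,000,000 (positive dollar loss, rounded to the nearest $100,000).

σ_{63d} = 2.55% × √63 = 20.240%.
VaR = 1.943 × 20.240% = 39.326%.
On $300,000,000: 0.39326 × $300,000,000 = $117,978,000.

$118,000,000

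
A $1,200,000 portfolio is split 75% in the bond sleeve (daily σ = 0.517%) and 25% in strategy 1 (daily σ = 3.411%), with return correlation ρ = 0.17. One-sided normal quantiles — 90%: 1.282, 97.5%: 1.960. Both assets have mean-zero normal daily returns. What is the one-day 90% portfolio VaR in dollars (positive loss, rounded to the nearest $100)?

σ_p² = 0.75²·0.517² + 0.25²·3.411² + 2·0.17·0.75·0.25·0.517·3.411 = 0.9900 (%²).
σ_p = √0.9900 = 0.995%.
VaR = 1.282 × 0.995% = 1.276%; on $1,200,000 that is $15,312.

$15,300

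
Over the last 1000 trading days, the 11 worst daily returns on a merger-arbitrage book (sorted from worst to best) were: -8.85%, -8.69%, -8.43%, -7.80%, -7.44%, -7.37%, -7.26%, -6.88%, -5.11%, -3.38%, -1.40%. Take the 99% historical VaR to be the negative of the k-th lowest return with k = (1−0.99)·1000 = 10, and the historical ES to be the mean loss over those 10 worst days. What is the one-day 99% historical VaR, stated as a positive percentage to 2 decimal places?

3.38%

k = 10; the 10th lowest return is -3.38%, so VaR = 3.38%.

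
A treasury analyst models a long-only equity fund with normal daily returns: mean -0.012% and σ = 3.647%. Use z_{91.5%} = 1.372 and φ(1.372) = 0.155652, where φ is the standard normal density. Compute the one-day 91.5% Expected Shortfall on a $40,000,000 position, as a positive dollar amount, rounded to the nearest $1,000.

$2,676,000

Tail multiplier: φ(z)/(1−α) = 0.155652 / 0.085 = 1.831.
ES = −(-0.012%) + 3.647% × 1.831 = 6.690%.
On $40,000,000: 0.06690 × $40,000,000 = $2,676,000.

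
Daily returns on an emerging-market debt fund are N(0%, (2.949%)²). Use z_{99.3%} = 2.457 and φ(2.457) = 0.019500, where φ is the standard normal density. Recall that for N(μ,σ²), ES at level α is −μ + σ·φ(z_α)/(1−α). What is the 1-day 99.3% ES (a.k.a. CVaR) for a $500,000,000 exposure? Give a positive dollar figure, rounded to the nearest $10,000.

Tail multiplier: φ(z)/(1−α) = 0.019500 / 0.007 = 2.786.
ES = 2.949% × 2.786 = 8.216%.
On $500,000,000: 0.08216 × $500,000,000 = $41,080,000.

$41,080,000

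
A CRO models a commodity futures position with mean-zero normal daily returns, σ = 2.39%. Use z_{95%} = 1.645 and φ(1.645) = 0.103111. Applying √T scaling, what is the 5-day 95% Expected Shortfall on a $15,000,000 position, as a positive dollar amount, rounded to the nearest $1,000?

σ_{5d} = 2.39% × √5 = 5.344%.
ES multiplier = φ(z)/(1−α) = 0.103111/0.05 = 2.062.
ES = 5.344% × 2.062 = 11.019%; on $15,000,000: $1,652,850.

$1,653,000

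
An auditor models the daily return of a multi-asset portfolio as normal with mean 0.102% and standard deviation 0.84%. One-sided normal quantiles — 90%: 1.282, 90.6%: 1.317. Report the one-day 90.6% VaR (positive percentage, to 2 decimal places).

VaR = −μ + z·σ = −(0.102%) + 1.317 × 0.84% = 1.004%.

1.00%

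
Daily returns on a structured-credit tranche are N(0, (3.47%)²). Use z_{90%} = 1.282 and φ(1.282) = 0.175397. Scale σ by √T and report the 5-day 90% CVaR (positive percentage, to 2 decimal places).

σ_{5d} = 3.47% × √5 = 7.759%.
ES multiplier = φ(z)/(1−α) = 0.175397/0.1 = 1.754.
ES = 7.759% × 1.754 = 13.609%.

13.61%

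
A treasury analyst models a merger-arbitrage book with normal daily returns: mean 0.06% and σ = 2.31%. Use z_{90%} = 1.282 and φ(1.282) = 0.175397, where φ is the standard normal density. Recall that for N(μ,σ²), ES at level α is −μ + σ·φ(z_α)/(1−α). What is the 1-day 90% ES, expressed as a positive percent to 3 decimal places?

Tail multiplier: φ(z)/(1−α) = 0.175397 / 0.1 = 1.754.
ES = −(0.06%) + 2.31% × 1.754 = 3.992%.

3.992%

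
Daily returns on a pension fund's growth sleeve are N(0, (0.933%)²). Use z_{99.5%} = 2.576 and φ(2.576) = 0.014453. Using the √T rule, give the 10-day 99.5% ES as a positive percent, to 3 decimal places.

σ_{10d} = 0.933% × √10 = 2.950%.
ES multiplier = φ(z)/(1−α) = 0.014453/0.005 = 2.891.
ES = 2.950% × 2.891 = 8.528%.

8.528%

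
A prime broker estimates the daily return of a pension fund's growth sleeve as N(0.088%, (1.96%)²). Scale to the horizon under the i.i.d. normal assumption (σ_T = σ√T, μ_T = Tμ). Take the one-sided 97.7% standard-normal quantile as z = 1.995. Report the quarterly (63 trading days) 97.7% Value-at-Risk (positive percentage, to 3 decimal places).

25.492%

σ_{63d} = 1.96% × √63 = 15.557%; μ_{63d} = 63 × 0.088% = 5.544%.
VaR = −(5.544%) + 1.995 × 15.557% = 25.492%.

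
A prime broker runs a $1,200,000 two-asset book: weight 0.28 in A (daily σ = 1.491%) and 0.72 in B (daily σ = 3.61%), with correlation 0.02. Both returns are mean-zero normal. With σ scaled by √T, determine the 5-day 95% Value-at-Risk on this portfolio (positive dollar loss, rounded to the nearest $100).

$116,600

σ_p = √(0.28²·1.491² + 0.72²·3.61² + 2·0.02·0.28·0.72·1.491·3.61) = 2.641%.
σ_{5d} = 2.641% × √5 = 5.905%.
z(95%) = 1.645.
VaR = 1.645 × 5.905% = 9.714%; on $1,200,000 that is $116,568.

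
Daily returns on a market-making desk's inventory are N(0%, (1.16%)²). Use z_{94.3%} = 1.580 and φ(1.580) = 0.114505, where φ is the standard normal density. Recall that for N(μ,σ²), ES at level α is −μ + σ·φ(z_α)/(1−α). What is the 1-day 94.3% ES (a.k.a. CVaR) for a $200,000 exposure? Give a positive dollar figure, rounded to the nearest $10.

Tail multiplier: φ(z)/(1−α) = 0.114505 / 0.057 = 2.009.
ES = 1.16% × 2.009 = 2.330%.
On $200,000: 0.02330 × $200,000 = $4,660.

$4,660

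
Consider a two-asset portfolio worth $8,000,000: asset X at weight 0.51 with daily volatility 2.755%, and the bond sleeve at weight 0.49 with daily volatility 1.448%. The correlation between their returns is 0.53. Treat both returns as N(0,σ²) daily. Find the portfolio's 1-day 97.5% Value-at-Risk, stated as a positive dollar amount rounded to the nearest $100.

$294,800

σ_p² = 0.51²·2.755² + 0.49²·1.448² + 2·0.53·0.51·0.49·2.755·1.448 = 3.5343 (%²).
σ_p = √3.5343 = 1.880%.
At 97.5%, z = 1.960.
VaR = 1.960 × 1.880% = 3.685%; on $8,000,000 that is $294,800.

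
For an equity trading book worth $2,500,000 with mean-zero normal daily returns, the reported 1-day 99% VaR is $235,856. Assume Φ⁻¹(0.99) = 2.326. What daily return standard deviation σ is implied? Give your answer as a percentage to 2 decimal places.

VaR as a fraction: $235,856 / $2,500,000 = 9.434%.
σ = VaR / z = 9.434% / 2.326 = 4.056%.

4.06%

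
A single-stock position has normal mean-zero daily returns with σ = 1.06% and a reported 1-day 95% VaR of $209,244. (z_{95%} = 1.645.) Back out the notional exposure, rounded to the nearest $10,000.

$12,000,000

VaR as a fraction of value: z·σ = 1.645 × 1.06% = 1.7437%.
Position = $209,244 / 0.017437 = $12,000,000.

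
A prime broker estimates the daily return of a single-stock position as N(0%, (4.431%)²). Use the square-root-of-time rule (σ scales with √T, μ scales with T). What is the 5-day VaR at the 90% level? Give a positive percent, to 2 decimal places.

At 90%, z = 1.282.
σ_{5d} = 4.431% × √5 = 9.908%.
VaR = 1.282 × 9.908% = 12.702%.

12.70%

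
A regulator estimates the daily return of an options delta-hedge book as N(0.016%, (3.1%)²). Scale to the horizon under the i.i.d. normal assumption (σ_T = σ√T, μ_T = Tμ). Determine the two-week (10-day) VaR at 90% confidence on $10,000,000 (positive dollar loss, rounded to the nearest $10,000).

At 90%, z = 1.282.
σ_{10d} = 3.1% × √10 = 9.803%; μ_{10d} = 10 × 0.016% = 0.160%.
VaR = −(0.160%) + 1.282 × 9.803% = 12.407%.
On $10,000,000: 0.12407 × $10,000,000 = $1,240,700.

$1,240,000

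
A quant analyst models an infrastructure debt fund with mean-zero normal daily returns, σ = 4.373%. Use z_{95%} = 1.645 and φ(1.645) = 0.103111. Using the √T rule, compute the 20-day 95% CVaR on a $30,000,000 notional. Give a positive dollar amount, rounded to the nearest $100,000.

σ_{20d} = 4.373% × √20 = 19.557%.
ES multiplier = φ(z)/(1−α) = 0.103111/0.05 = 2.062.
ES = 19.557% × 2.062 = 40.327%; on $30,000,000: $12,098,100.

$12,100,000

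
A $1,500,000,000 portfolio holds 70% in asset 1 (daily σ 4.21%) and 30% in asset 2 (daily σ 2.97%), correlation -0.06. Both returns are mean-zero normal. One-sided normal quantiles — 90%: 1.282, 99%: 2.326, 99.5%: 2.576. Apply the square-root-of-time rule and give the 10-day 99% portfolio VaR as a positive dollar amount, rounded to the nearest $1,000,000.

σ_p = √(0.7²·4.21² + 0.3²·2.97² + 2·-0.06·0.7·0.3·4.21·2.97) = 3.027%.
σ_{10d} = 3.027% × √10 = 9.572%.
VaR = 2.326 × 9.572% = 22.264%; on $1,500,000,000 that is $333,960,000.

$334,000,000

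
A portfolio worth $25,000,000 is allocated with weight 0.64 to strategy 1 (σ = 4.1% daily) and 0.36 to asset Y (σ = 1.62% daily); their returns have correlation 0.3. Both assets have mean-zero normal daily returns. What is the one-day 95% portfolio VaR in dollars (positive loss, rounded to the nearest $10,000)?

σ_p² = 0.64²·4.1² + 0.36²·1.62² + 2·0.3·0.64·0.36·4.1·1.62 = 8.1437 (%²).
σ_p = √8.1437 = 2.854%.
At 95%, z = 1.645.
VaR = 1.645 × 2.854% = 4.695%; on $25,000,000 that is $1,173,750.

$1,170,000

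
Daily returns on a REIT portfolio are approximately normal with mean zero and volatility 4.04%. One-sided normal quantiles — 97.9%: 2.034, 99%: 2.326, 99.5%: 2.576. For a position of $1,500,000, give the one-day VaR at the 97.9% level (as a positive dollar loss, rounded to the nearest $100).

VaR = z·σ = 2.034 × 4.04% = 8.217%.
On $1,500,000: 0.08217 × $1,500,000 = $123,255.

$123,300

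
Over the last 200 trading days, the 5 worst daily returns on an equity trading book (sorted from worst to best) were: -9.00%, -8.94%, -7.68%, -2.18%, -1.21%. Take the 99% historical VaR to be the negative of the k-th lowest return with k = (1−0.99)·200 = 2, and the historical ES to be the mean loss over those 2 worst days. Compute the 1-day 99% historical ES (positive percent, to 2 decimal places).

The 2 worst returns sum to -17.94%.
ES = −(-17.94%) / 2 = 8.97%.

8.97%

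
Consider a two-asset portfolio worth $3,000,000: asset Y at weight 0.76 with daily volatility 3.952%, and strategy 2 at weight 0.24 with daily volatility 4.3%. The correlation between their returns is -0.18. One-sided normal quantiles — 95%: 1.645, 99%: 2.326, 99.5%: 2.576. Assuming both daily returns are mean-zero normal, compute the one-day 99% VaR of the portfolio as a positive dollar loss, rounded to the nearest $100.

σ_p² = 0.76²·3.952² + 0.24²·4.3² + 2·-0.18·0.76·0.24·3.952·4.3 = 8.9703 (%²).
σ_p = √8.9703 = 2.995%.
VaR = 2.326 × 2.995% = 6.966%; on $3,000,000 that is $208,980.

$209,000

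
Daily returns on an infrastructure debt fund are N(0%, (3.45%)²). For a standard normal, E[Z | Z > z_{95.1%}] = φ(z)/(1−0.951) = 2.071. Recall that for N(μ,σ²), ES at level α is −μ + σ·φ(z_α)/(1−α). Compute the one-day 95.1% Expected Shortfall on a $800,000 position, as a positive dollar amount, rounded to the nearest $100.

ES = 3.45% × 2.071 = 7.145%.
On $800,000: 0.07145 × $800,000 = $57,160.

$57,200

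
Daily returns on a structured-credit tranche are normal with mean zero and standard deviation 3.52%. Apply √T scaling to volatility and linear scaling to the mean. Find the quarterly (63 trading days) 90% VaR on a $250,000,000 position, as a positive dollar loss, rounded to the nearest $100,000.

At 90%, z = 1.282.
σ_{63d} = 3.52% × √63 = 27.939%.
VaR = 1.282 × 27.939% = 35.818%.
On $250,000,000: 0.35818 × $250,000,000 = $89,545,000.

$89,500,000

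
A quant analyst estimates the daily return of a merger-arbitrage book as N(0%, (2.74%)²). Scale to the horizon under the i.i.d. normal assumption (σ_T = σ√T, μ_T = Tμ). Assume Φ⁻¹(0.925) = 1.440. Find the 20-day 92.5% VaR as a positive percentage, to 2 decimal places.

σ_{20d} = 2.74% × √20 = 12.254%.
VaR = 1.440 × 12.254% = 17.646%.

17.65%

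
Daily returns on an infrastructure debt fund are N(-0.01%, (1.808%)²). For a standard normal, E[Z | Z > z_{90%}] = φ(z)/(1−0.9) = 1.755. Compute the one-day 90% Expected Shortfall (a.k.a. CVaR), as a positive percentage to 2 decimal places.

ES = −(-0.01%) + 1.808% × 1.755 = 3.183%.

3.18%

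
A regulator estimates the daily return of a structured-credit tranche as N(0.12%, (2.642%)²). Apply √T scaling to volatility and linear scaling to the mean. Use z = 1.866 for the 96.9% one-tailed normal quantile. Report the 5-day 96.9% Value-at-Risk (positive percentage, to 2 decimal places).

10.42%

σ_{5d} = 2.642% × √5 = 5.908%; μ_{5d} = 5 × 0.12% = 0.600%.
VaR = −(0.600%) + 1.866 × 5.908% = 10.424%.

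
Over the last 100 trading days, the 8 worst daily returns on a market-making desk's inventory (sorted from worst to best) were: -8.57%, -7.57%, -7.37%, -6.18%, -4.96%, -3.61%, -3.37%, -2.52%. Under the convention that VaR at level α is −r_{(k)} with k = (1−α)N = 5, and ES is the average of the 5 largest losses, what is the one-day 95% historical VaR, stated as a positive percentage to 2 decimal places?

k = 5; the 5th lowest return is -4.96%, so VaR = 4.96%.

4.96%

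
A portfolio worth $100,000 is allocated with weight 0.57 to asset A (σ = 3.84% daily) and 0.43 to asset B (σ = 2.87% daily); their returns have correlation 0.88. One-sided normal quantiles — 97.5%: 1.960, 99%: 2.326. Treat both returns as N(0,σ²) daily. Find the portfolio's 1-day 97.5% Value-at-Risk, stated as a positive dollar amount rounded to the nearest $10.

$6,520

σ_p² = 0.57²·3.84² + 0.43²·2.87² + 2·0.88·0.57·0.43·3.84·2.87 = 11.0680 (%²).
σ_p = √11.0680 = 3.327%.
VaR = 1.960 × 3.327% = 6.521%; on $100,000 that is $6,521.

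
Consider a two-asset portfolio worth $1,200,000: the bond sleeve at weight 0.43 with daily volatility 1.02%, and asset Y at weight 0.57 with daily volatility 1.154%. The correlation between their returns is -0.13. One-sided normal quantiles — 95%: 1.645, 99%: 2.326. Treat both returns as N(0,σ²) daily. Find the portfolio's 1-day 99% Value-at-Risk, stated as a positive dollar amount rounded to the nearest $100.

$20,700

σ_p² = 0.43²·1.02² + 0.57²·1.154² + 2·-0.13·0.43·0.57·1.02·1.154 = 0.5500 (%²).
σ_p = √0.5500 = 0.742%.
VaR = 2.326 × 0.742% = 1.726%; on $1,200,000 that is $20,712.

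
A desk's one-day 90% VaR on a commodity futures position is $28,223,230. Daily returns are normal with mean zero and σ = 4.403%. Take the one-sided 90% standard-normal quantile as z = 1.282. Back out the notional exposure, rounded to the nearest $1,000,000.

$500,000,000

VaR as a fraction of value: z·σ = 1.282 × 4.403% = 5.64465%.
Position = $28,223,230 / 0.0564465 = $500,000,000.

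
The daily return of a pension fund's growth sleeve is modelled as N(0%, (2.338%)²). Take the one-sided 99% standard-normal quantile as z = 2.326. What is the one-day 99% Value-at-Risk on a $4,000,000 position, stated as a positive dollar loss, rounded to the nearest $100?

VaR = z·σ = 2.326 × 2.338% = 5.438%.
On $4,000,000: 0.05438 × $4,000,000 = $217,520.

$217,500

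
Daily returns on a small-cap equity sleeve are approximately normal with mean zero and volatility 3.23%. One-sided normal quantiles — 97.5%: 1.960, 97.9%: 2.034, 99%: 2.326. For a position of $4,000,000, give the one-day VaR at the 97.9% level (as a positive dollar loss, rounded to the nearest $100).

$262,800

VaR = z·σ = 2.034 × 3.23% = 6.570%.
On $4,000,000: 0.06570 × $4,000,000 = $262,800.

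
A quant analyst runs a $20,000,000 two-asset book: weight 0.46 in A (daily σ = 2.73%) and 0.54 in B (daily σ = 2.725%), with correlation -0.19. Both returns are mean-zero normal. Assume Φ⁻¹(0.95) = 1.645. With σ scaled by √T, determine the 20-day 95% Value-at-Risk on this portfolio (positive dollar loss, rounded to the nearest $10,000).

σ_p = √(0.46²·2.73² + 0.54²·2.725² + 2·-0.19·0.46·0.54·2.73·2.725) = 1.744%.
σ_{20d} = 1.744% × √20 = 7.799%.
VaR = 1.645 × 7.799% = 12.829%; on $20,000,000 that is $2,565,800.

$2,570,000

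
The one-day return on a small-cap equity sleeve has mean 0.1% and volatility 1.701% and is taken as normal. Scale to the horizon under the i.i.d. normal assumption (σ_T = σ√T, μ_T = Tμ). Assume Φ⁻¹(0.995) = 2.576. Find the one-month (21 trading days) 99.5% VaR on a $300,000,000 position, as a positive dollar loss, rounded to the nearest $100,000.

$53,900,000

σ_{21d} = 1.701% × √21 = 7.795%; μ_{21d} = 21 × 0.1% = 2.100%.
VaR = −(2.100%) + 2.576 × 7.795% = 17.980%.
On $300,000,000: 0.17980 × $300,000,000 = $53,940,000.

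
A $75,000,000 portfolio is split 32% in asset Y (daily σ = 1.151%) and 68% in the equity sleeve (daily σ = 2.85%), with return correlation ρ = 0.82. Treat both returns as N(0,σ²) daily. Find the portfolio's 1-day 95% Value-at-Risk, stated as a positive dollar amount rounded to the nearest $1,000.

$2,776,000

σ_p² = 0.32²·1.151² + 0.68²·2.85² + 2·0.82·0.32·0.68·1.151·2.85 = 5.0621 (%²).
σ_p = √5.0621 = 2.250%.
At 95%, z = 1.645.
VaR = 1.645 × 2.250% = 3.701%; on $75,000,000 that is $2,775,750.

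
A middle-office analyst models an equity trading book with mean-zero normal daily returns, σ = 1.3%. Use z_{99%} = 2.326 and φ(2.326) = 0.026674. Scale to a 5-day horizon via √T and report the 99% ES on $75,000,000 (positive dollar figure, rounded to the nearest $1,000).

σ_{5d} = 1.3% × √5 = 2.907%.
ES multiplier = φ(z)/(1−α) = 0.026674/0.01 = 2.667.
ES = 2.907% × 2.667 = 7.753%; on $75,000,000: $5,814,750.

$5,815,000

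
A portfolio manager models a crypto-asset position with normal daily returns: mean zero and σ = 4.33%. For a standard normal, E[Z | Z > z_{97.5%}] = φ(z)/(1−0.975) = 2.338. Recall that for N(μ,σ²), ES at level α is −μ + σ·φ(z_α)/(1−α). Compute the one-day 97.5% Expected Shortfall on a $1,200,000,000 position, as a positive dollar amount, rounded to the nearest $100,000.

$121,500,000

ES = 4.33% × 2.338 = 10.124%.
On $1,200,000,000: 0.10124 × $1,200,000,000 = $121,488,000.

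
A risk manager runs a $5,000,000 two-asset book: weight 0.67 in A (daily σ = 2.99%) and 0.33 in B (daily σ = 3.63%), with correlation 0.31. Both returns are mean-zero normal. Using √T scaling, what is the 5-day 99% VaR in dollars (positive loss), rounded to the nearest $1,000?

σ_p = √(0.67²·2.99² + 0.33²·3.63² + 2·0.31·0.67·0.33·2.99·3.63) = 2.634%.
σ_{5d} = 2.634% × √5 = 5.890%.
z(99%) = 2.326.
VaR = 2.326 × 5.890% = 13.700%; on $5,000,000 that is $685,000.

$685,000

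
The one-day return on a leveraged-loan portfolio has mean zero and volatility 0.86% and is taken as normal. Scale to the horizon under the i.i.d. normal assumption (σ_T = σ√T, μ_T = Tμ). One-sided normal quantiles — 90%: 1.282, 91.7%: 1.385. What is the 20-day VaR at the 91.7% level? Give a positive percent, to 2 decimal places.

5.33%

σ_{20d} = 0.86% × √20 = 3.846%.
VaR = 1.385 × 3.846% = 5.327%.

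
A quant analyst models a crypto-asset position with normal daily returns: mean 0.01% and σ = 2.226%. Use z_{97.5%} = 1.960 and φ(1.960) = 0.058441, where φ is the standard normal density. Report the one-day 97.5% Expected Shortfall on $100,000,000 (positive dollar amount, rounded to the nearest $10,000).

$5,190,000

Tail multiplier: φ(z)/(1−α) = 0.058441 / 0.025 = 2.338.
ES = −(0.01%) + 2.226% × 2.338 = 5.194%.
On $100,000,000: 0.05194 × $100,000,000 = $5,194,000.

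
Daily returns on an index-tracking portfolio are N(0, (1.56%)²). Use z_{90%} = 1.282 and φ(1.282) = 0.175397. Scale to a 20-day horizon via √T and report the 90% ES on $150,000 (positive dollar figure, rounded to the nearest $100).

$18,400

σ_{20d} = 1.56% × √20 = 6.977%.
ES multiplier = φ(z)/(1−α) = 0.175397/0.1 = 1.754.
ES = 6.977% × 1.754 = 12.238%; on $150,000: $18,357.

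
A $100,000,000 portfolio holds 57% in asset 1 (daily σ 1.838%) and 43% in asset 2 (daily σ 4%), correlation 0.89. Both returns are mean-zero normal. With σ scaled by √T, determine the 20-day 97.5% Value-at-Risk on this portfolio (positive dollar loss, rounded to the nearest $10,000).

σ_p = √(0.57²·1.838² + 0.43²·4² + 2·0.89·0.57·0.43·1.838·4) = 2.695%.
σ_{20d} = 2.695% × √20 = 12.052%.
z(97.5%) = 1.960.
VaR = 1.960 × 12.052% = 23.622%; on $100,000,000 that is $23,622,000.

$23,620,000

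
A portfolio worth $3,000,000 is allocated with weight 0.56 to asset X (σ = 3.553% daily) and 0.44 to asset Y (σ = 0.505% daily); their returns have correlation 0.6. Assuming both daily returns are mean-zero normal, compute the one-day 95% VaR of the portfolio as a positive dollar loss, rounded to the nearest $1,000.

σ_p² = 0.56²·3.553² + 0.44²·0.505² + 2·0.6·0.56·0.44·3.553·0.505 = 4.5387 (%²).
σ_p = √4.5387 = 2.130%.
At 95%, z = 1.645.
VaR = 1.645 × 2.130% = 3.504%; on $3,000,000 that is $105,120.

$105,000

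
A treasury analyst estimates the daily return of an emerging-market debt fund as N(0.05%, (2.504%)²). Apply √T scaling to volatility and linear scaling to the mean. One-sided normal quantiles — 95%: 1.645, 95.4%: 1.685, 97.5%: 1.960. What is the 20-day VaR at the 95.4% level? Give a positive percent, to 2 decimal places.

17.87%

σ_{20d} = 2.504% × √20 = 11.198%; μ_{20d} = 20 × 0.05% = 1.000%.
VaR = −(1.000%) + 1.685 × 11.198% = 17.869%.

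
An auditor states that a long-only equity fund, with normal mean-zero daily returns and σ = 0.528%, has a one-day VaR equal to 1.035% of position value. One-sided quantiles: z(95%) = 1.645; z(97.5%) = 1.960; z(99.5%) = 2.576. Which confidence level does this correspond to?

97.5%

Implied z = VaR/σ = 1.035 / 0.528 = 1.960.
This matches z(97.5%) = 1.960.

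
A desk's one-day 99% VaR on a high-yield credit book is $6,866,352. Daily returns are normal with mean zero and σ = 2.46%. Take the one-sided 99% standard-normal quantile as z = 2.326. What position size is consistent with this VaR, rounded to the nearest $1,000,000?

$120,000,000

VaR as a fraction of value: z·σ = 2.326 × 2.46% = 5.72196%.
Position = $6,866,352 / 0.0572196 = $120,000,000.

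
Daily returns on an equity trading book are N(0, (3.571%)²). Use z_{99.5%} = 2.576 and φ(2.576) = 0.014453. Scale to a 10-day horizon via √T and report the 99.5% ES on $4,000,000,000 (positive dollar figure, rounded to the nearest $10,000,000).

$1,310,000,000

σ_{10d} = 3.571% × √10 = 11.292%.
ES multiplier = φ(z)/(1−α) = 0.014453/0.005 = 2.891.
ES = 11.292% × 2.891 = 32.645%; on $4,000,000,000: $1,305,800,000.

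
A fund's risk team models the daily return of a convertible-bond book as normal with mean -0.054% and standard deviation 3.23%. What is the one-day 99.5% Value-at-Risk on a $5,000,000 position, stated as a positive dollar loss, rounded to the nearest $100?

At 99.5% one-sided, z = 2.576.
VaR = −μ + z·σ = −(-0.054%) + 2.576 × 3.23% = 8.374%.
On $5,000,000: 0.08374 × $5,000,000 = $418,700.

$418,700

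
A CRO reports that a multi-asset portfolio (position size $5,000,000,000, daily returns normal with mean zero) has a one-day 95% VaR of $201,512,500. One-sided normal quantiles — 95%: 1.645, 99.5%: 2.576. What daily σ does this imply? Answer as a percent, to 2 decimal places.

2.45%

VaR as a fraction: $201,512,500 / $5,000,000,000 = 4.030%.
σ = VaR / z = 4.030% / 1.645 = 2.450%.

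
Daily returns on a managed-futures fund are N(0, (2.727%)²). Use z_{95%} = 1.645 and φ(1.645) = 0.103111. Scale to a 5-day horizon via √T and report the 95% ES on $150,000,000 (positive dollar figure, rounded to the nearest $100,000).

σ_{5d} = 2.727% × √5 = 6.098%.
ES multiplier = φ(z)/(1−α) = 0.103111/0.05 = 2.062.
ES = 6.098% × 2.062 = 12.574%; on $150,000,000: $18,861,000.

$18,900,000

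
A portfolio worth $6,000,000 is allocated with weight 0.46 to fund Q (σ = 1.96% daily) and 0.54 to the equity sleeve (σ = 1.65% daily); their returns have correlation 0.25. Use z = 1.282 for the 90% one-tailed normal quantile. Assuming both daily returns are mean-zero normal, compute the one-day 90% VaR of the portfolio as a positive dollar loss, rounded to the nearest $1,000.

σ_p² = 0.46²·1.96² + 0.54²·1.65² + 2·0.25·0.46·0.54·1.96·1.65 = 2.0084 (%²).
σ_p = √2.0084 = 1.417%.
VaR = 1.282 × 1.417% = 1.817%; on $6,000,000 that is $109,020.

$109,000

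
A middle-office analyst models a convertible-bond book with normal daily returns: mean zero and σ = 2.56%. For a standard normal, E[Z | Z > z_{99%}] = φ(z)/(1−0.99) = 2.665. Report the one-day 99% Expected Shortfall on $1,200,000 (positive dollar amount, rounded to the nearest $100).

$81,900

ES = 2.56% × 2.665 = 6.822%.
On $1,200,000: 0.06822 × $1,200,000 = $81,864.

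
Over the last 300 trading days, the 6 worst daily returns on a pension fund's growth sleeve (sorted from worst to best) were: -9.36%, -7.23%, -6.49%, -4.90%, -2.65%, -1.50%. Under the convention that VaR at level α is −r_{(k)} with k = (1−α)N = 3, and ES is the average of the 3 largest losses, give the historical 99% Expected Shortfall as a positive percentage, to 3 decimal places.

The 3 worst returns sum to -23.08%.
ES = −(-23.08%) / 3 = 7.6933…% ≈ 7.693%.

7.693%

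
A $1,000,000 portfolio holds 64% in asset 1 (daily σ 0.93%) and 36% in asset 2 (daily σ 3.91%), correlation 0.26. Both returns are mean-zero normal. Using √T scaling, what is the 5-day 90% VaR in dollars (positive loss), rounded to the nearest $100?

σ_p = √(0.64²·0.93² + 0.36²·3.91² + 2·0.26·0.64·0.36·0.93·3.91) = 1.665%.
σ_{5d} = 1.665% × √5 = 3.723%.
z(90%) = 1.282.
VaR = 1.282 × 3.723% = 4.773%; on $1,000,000 that is $47,730.

$47,700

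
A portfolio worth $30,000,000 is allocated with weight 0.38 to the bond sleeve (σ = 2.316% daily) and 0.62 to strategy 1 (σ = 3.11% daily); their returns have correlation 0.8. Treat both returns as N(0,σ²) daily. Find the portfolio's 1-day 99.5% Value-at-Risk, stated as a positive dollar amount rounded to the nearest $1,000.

$2,075,000

σ_p² = 0.38²·2.316² + 0.62²·3.11² + 2·0.8·0.38·0.62·2.316·3.11 = 7.2076 (%²).
σ_p = √7.2076 = 2.685%.
At 99.5%, z = 2.576.
VaR = 2.576 × 2.685% = 6.917%; on $30,000,000 that is $2,075,100.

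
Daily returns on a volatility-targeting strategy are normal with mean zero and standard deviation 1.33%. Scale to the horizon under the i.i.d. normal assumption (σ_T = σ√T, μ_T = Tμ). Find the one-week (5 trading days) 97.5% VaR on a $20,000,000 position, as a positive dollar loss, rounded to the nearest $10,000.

$1,170,000

At 97.5%, z = 1.960.
σ_{5d} = 1.33% × √5 = 2.974%.
VaR = 1.960 × 2.974% = 5.829%.
On $20,000,000: 0.05829 × $20,000,000 = $1,165,800.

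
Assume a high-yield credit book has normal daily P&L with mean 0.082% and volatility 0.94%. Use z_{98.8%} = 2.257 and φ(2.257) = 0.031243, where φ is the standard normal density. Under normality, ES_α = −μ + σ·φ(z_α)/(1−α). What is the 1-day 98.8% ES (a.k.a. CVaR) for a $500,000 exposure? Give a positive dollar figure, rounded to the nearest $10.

Tail multiplier: φ(z)/(1−α) = 0.031243 / 0.012 = 2.604.
ES = −(0.082%) + 0.94% × 2.604 = 2.366%.
On $500,000: 0.02366 × $500,000 = $11,830.

$11,830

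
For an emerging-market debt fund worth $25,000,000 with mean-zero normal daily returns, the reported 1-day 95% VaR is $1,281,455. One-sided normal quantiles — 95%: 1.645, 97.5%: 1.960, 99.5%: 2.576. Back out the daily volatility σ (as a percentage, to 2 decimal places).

VaR as a fraction: $1,281,455 / $25,000,000 = 5.126%.
σ = VaR / z = 5.126% / 1.645 = 3.116%.

3.12%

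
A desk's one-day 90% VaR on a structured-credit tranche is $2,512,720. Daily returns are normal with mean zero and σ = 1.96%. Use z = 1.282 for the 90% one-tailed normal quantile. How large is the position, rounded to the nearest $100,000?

VaR as a fraction of value: z·σ = 1.282 × 1.96% = 2.51272%.
Position = $2,512,720 / 0.0251272 = $100,000,000.

$100,000,000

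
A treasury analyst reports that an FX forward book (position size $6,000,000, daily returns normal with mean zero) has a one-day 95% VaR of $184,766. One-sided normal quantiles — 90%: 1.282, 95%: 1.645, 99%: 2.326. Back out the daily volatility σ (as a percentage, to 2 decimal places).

1.87%

VaR as a fraction: $184,766 / $6,000,000 = 3.079%.
σ = VaR / z = 3.079% / 1.645 = 1.872%.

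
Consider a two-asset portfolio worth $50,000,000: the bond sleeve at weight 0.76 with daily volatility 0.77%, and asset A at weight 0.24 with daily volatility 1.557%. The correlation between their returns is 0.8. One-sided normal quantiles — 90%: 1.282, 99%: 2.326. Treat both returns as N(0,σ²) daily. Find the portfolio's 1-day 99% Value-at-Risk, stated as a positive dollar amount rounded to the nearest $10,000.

σ_p² = 0.76²·0.77² + 0.24²·1.557² + 2·0.8·0.76·0.24·0.77·1.557 = 0.8320 (%²).
σ_p = √0.8320 = 0.912%.
VaR = 2.326 × 0.912% = 2.121%; on $50,000,000 that is $1,060,500.

$1,060,000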